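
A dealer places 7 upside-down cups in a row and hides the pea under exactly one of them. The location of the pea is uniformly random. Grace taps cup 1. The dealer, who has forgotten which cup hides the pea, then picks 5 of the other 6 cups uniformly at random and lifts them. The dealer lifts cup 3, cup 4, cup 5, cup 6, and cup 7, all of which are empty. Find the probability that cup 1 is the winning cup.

1/2

Condition on the true location of the pea.
If it is under either of cups 1 and 2 (prior 1/7 each): the dealer picks exactly this set with probability 1/6 regardless, and none is the prize; weight (1/7)·(1/6) = 1/42 each.
If it is under any of cups 3, 4, 5, 6, and 7 (prior 1/7 each): that cup was opened and seen not to hold the prize — ruled out; weight (1/7)·0 = 0 each.
The weights sum to 1/21.
So P(the pea under cup 1 | the dealer opened cup 3, cup 4, cup 5, cup 6, and cup 7) = (1/42) / (1/21) = 1/2.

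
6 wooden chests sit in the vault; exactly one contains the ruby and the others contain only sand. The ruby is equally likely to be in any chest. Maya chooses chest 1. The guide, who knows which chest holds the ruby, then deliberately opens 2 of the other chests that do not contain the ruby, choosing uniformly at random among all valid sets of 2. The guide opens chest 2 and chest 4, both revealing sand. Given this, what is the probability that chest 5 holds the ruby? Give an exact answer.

5/18

Condition on the true location of the ruby.
If it is in chest 1 (prior 1/6): the guide has 10 equally likely choices, so probability 1/10; weight (1/6)·(1/10) = 1/60.
If it is in either of chests 2 and 4 (prior 1/6 each): that chest was opened and seen not to hold the prize — ruled out; weight (1/6)·0 = 0 each.
If it is in any of chests 3, 5, and 6 (prior 1/6 each): the guide has 6 equally likely choices, so probability 1/6; weight (1/6)·(1/6) = 1/36 each.
The weights sum to 1/10.
So P(the ruby in chest 5 | the guide opened chest 2 and chest 4) = (1/36) / (1/10) = 5/18.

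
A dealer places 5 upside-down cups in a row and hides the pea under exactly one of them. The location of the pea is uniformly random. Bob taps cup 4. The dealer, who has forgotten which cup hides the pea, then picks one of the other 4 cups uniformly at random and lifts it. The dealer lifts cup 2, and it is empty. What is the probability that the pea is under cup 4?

Consider each possible location of the pea in turn.
If it is under any of cups 1, 3, 4, and 5 (prior 1/5 each): the dealer picks cup 2 with probability 1/4 regardless, and it is not the prize; weight (1/5)·(1/4) = 1/20 each.
If it is under cup 2 (prior 1/5): the dealer opened cup 2, so this case is ruled out; weight (1/5)·0 = 0.
The weights sum to 1/5.
So P(the pea under cup 4 | the dealer opened cup 2) = (1/20) / (1/5) = 1/4.

1/4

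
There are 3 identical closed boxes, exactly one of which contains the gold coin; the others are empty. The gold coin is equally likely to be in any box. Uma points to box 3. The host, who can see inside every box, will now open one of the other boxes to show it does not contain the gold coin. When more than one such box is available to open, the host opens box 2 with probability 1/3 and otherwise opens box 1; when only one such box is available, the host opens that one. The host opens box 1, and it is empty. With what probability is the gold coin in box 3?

Apply Bayes' rule, conditioning on where the gold coin actually is.
If it is in box 1 (prior 1/3): the host opened box 1, so this case is ruled out; weight (1/3)·0 = 0.
If it is in box 2 (prior 1/3): only box 1 is available, probability 1; weight (1/3)·1 = 1/3.
If it is in box 3 (prior 1/3): box 2 is available but not opened, probability 2/3; weight (1/3)·(2/3) = 2/9.
The weights sum to 5/9.
So P(the gold coin in box 3 | the host opened box 1) = (2/9) / (5/9) = 2/5.

2/5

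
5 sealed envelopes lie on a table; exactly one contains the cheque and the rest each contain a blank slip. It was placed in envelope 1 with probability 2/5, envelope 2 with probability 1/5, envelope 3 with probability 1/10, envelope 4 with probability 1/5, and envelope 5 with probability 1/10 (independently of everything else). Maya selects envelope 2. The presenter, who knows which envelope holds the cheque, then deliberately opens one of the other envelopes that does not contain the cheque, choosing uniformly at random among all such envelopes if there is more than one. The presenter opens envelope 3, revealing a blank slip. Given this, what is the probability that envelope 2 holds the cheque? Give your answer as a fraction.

Apply Bayes' rule, conditioning on where the cheque actually is.
If it is in envelope 1 (prior 2/5): the presenter has 3 equally likely choices, so probability 1/3; weight (2/5)·(1/3) = 2/15.
If it is in envelope 2 (prior 1/5): the presenter has 4 equally likely choices, so probability 1/4; weight (1/5)·(1/4) = 1/20.
If it is in envelope 3 (prior 1/10): the presenter opened envelope 3, so this case is ruled out; weight (1/10)·0 = 0.
If it is in envelope 4 (prior 1/5): the presenter has 3 equally likely choices, so probability 1/3; weight (1/5)·(1/3) = 1/15.
If it is in envelope 5 (prior 1/10): the presenter has 3 equally likely choices, so probability 1/3; weight (1/10)·(1/3) = 1/30.
The weights sum to 17/60.
So P(the cheque in envelope 2 | the presenter opened envelope 3) = (1/20) / (17/60) = 3/17.

3/17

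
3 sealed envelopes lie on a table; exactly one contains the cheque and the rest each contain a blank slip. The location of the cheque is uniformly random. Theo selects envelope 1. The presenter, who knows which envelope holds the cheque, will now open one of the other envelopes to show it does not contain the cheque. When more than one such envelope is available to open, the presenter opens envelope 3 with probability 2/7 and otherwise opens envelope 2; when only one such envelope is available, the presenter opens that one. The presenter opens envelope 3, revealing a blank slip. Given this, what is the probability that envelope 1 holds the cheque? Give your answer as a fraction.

Condition on the true location of the cheque.
If it is in envelope 1 (prior 1/3): envelope 3 is available, opened with probability 2/7; weight (1/3)·(2/7) = 2/21.
If it is in envelope 2 (prior 1/3): only envelope 3 is available, probability 1; weight (1/3)·1 = 1/3.
If it is in envelope 3 (prior 1/3): the presenter opened envelope 3, so this case is ruled out; weight (1/3)·0 = 0.
The weights sum to 3/7.
So P(the cheque in envelope 1 | the presenter opened envelope 3) = (2/21) / (3/7) = 2/9.

2/9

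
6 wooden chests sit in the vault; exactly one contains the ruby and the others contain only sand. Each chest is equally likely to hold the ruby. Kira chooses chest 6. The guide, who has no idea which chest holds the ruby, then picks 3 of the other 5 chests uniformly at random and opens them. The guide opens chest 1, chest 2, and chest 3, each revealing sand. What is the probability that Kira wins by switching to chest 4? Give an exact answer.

1/3

Apply Bayes' rule, conditioning on where the ruby actually is.
If it is in any of chests 1, 2, and 3 (prior 1/6 each): that chest was opened and seen not to hold the prize — ruled out; weight (1/6)·0 = 0 each.
If it is in any of chests 4, 5, and 6 (prior 1/6 each): the guide picks exactly this set with probability 1/10 regardless, and none is the prize; weight (1/6)·(1/10) = 1/60 each.
The weights sum to 1/20.
So P(the ruby in chest 4 | the guide opened chest 1, chest 2, and chest 3) = (1/60) / (1/20) = 1/3.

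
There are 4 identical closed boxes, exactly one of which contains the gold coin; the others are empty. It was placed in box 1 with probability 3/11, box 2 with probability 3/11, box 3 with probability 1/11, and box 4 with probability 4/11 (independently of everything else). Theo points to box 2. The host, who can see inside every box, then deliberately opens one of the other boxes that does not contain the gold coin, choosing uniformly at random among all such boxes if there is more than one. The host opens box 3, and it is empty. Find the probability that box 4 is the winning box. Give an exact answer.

4/9

Condition on the true location of the gold coin.
If it is in box 1 (prior 3/11): the host has 2 equally likely choices, so probability 1/2; weight (3/11)·(1/2) = 3/22.
If it is in box 2 (prior 3/11): the host has 3 equally likely choices, so probability 1/3; weight (3/11)·(1/3) = 1/11.
If it is in box 3 (prior 1/11): the host opened box 3, so this case is ruled out; weight (1/11)·0 = 0.
If it is in box 4 (prior 4/11): the host has 2 equally likely choices, so probability 1/2; weight (4/11)·(1/2) = 2/11.
The weights sum to 9/22.
So P(the gold coin in box 4 | the host opened box 3) = (2/11) / (9/22) = 4/9.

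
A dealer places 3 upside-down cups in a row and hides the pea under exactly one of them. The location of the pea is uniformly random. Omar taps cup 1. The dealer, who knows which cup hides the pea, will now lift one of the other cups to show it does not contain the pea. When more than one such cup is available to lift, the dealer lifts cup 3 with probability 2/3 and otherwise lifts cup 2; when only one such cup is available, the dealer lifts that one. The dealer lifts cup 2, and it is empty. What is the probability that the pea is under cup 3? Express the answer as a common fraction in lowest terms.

3/4

Apply Bayes' rule, conditioning on where the pea actually is.
If it is under cup 1 (prior 1/3): cup 3 is available but not opened, probability 1/3; weight (1/3)·(1/3) = 1/9.
If it is under cup 2 (prior 1/3): the dealer opened cup 2, so this case is ruled out; weight (1/3)·0 = 0.
If it is under cup 3 (prior 1/3): only cup 2 is available, probability 1; weight (1/3)·1 = 1/3.
The weights sum to 4/9.
So P(the pea under cup 3 | the dealer opened cup 2) = (1/3) / (4/9) = 3/4.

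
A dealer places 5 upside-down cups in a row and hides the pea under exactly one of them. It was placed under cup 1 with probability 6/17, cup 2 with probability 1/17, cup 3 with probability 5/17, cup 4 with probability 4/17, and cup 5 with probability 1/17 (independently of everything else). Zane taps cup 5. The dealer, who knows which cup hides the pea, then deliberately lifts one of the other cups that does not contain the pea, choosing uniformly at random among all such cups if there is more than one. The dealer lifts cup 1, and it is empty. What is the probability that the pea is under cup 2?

4/43

Condition on the true location of the pea.
If it is under cup 1 (prior 6/17): the dealer opened cup 1, so this case is ruled out; weight (6/17)·0 = 0.
If it is under cup 2 (prior 1/17): the dealer has 3 equally likely choices, so probability 1/3; weight (1/17)·(1/3) = 1/51.
If it is under cup 3 (prior 5/17): the dealer has 3 equally likely choices, so probability 1/3; weight (5/17)·(1/3) = 5/51.
If it is under cup 4 (prior 4/17): the dealer has 3 equally likely choices, so probability 1/3; weight (4/17)·(1/3) = 4/51.
If it is under cup 5 (prior 1/17): the dealer has 4 equally likely choices, so probability 1/4; weight (1/17)·(1/4) = 1/68.
The weights sum to 43/204.
So P(the pea under cup 2 | the dealer opened cup 1) = (1/51) / (43/204) = 4/43.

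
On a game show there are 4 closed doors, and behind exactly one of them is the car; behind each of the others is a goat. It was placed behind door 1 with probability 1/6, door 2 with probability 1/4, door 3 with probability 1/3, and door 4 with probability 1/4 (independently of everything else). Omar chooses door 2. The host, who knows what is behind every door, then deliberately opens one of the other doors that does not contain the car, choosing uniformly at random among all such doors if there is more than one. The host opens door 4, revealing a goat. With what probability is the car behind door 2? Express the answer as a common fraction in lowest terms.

Consider each possible location of the car in turn.
If it is behind door 1 (prior 1/6): the host has 2 equally likely choices, so probability 1/2; weight (1/6)·(1/2) = 1/12.
If it is behind door 2 (prior 1/4): the host has 3 equally likely choices, so probability 1/3; weight (1/4)·(1/3) = 1/12.
If it is behind door 3 (prior 1/3): the host has 2 equally likely choices, so probability 1/2; weight (1/3)·(1/2) = 1/6.
If it is behind door 4 (prior 1/4): the host opened door 4, so this case is ruled out; weight (1/4)·0 = 0.
The weights sum to 1/3.
So P(the car behind door 2 | the host opened door 4) = (1/12) / (1/3) = 1/4.

1/4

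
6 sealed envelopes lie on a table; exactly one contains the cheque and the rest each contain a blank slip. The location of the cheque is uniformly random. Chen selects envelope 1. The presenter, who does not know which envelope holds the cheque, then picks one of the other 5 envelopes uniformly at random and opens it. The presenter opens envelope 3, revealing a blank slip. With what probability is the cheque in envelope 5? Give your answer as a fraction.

1/5

Apply Bayes' rule, conditioning on where the cheque actually is.
If it is in any of envelopes 1, 2, 4, 5, and 6 (prior 1/6 each): the presenter picks envelope 3 with probability 1/5 regardless, and it is not the prize; weight (1/6)·(1/5) = 1/30 each.
If it is in envelope 3 (prior 1/6): the presenter opened envelope 3, so this case is ruled out; weight (1/6)·0 = 0.
The weights sum to 1/6.
So P(the cheque in envelope 5 | the presenter opened envelope 3) = (1/30) / (1/6) = 1/5.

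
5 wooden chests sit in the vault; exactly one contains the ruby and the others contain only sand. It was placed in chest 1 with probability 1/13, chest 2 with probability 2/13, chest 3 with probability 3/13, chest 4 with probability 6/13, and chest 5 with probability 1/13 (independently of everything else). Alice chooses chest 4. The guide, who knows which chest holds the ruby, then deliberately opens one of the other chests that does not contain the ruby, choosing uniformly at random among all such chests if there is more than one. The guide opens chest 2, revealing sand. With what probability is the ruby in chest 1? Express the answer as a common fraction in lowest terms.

2/19

Apply Bayes' rule, conditioning on where the ruby actually is.
If it is in either of chests 1 and 5 (prior 1/13 each): the guide has 3 equally likely choices, so probability 1/3; weight (1/13)·(1/3) = 1/39 each.
If it is in chest 2 (prior 2/13): the guide opened chest 2, so this case is ruled out; weight (2/13)·0 = 0.
If it is in chest 3 (prior 3/13): the guide has 3 equally likely choices, so probability 1/3; weight (3/13)·(1/3) = 1/13.
If it is in chest 4 (prior 6/13): the guide has 4 equally likely choices, so probability 1/4; weight (6/13)·(1/4) = 3/26.
The weights sum to 19/78.
So P(the ruby in chest 1 | the guide opened chest 2) = (1/39) / (19/78) = 2/19.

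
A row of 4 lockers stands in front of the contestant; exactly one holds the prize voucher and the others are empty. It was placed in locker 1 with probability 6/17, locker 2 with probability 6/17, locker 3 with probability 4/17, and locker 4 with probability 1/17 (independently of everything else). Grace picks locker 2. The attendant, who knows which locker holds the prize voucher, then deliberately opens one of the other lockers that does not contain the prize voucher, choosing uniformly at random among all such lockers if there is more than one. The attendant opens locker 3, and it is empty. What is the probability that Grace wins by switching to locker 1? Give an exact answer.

Consider each possible location of the prize voucher in turn.
If it is in locker 1 (prior 6/17): the attendant has 2 equally likely choices, so probability 1/2; weight (6/17)·(1/2) = 3/17.
If it is in locker 2 (prior 6/17): the attendant has 3 equally likely choices, so probability 1/3; weight (6/17)·(1/3) = 2/17.
If it is in locker 3 (prior 4/17): the attendant opened locker 3, so this case is ruled out; weight (4/17)·0 = 0.
If it is in locker 4 (prior 1/17): the attendant has 2 equally likely choices, so probability 1/2; weight (1/17)·(1/2) = 1/34.
The weights sum to 11/34.
So P(the prize voucher in locker 1 | the attendant opened locker 3) = (3/17) / (11/34) = 6/11.

6/11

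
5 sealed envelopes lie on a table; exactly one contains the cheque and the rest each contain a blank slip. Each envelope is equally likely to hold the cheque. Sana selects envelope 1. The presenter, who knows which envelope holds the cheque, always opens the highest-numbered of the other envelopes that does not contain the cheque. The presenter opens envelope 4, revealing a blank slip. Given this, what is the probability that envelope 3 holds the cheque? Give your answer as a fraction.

0

Apply Bayes' rule, conditioning on where the cheque actually is.
If it is in any of envelopes 1, 2, and 3 (prior 1/5 each): the presenter would have opened envelope 5 instead, probability 0; weight (1/5)·0 = 0 each.
If it is in envelope 4 (prior 1/5): the presenter opened envelope 4, so this case is ruled out; weight (1/5)·0 = 0.
If it is in envelope 5 (prior 1/5): envelope 4 is the highest-numbered option available, probability 1; weight (1/5)·1 = 1/5.
The weights sum to 1/5.
So P(the cheque in envelope 3 | the presenter opened envelope 4) = 0 / (1/5) = 0.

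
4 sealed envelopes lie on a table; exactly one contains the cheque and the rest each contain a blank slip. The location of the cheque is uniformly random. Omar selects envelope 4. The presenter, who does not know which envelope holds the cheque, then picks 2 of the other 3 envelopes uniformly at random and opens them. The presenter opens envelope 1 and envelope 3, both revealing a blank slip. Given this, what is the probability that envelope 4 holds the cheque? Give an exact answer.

1/2

Apply Bayes' rule, conditioning on where the cheque actually is.
If it is in either of envelopes 1 and 3 (prior 1/4 each): that envelope was opened and seen not to hold the prize — ruled out; weight (1/4)·0 = 0 each.
If it is in either of envelopes 2 and 4 (prior 1/4 each): the presenter picks exactly this set with probability 1/3 regardless, and none is the prize; weight (1/4)·(1/3) = 1/12 each.
The weights sum to 1/6.
So P(the cheque in envelope 4 | the presenter opened envelope 1 and envelope 3) = (1/12) / (1/6) = 1/2.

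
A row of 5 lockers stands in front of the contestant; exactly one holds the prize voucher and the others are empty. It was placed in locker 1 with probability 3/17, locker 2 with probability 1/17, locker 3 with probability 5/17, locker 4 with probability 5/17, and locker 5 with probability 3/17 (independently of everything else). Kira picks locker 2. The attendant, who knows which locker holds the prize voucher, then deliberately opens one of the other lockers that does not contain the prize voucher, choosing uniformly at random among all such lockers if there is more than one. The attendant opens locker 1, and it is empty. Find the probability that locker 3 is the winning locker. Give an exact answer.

4/11

Consider each possible location of the prize voucher in turn.
If it is in locker 1 (prior 3/17): the attendant opened locker 1, so this case is ruled out; weight (3/17)·0 = 0.
If it is in locker 2 (prior 1/17): the attendant has 4 equally likely choices, so probability 1/4; weight (1/17)·(1/4) = 1/68.
If it is in either of lockers 3 and 4 (prior 5/17 each): the attendant has 3 equally likely choices, so probability 1/3; weight (5/17)·(1/3) = 5/51 each.
If it is in locker 5 (prior 3/17): the attendant has 3 equally likely choices, so probability 1/3; weight (3/17)·(1/3) = 1/17.
The weights sum to 55/204.
So P(the prize voucher in locker 3 | the attendant opened locker 1) = (5/51) / (55/204) = 4/11.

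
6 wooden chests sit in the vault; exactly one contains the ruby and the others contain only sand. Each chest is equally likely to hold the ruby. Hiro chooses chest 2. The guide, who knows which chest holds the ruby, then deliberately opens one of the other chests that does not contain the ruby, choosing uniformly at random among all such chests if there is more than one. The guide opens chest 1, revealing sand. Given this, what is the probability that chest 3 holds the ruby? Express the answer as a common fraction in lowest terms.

Consider each possible location of the ruby in turn.
If it is in chest 1 (prior 1/6): the guide opened chest 1, so this case is ruled out; weight (1/6)·0 = 0.
If it is in chest 2 (prior 1/6): the guide has 5 equally likely choices, so probability 1/5; weight (1/6)·(1/5) = 1/30.
If it is in any of chests 3, 4, 5, and 6 (prior 1/6 each): the guide has 4 equally likely choices, so probability 1/4; weight (1/6)·(1/4) = 1/24 each.
The weights sum to 1/5.
So P(the ruby in chest 3 | the guide opened chest 1) = (1/24) / (1/5) = 5/24.

5/24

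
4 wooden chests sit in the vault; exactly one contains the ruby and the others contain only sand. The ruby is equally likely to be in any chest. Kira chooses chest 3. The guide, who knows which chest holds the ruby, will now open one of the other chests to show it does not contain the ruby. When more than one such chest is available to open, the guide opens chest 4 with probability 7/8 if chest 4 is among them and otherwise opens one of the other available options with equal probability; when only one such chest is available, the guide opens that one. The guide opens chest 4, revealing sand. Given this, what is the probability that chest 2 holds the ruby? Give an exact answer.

1/3

Consider each possible location of the ruby in turn.
If it is in any of chests 1, 2, and 3 (prior 1/4 each): chest 4 is available, opened with probability 7/8; weight (1/4)·(7/8) = 7/32 each.
If it is in chest 4 (prior 1/4): the guide opened chest 4, so this case is ruled out; weight (1/4)·0 = 0.
The weights sum to 21/32.
So P(the ruby in chest 2 | the guide opened chest 4) = (7/32) / (21/32) = 1/3.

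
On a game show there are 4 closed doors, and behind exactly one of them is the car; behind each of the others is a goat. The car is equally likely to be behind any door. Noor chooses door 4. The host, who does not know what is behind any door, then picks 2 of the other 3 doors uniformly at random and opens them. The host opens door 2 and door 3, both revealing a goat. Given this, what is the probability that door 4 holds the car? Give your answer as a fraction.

1/2

Consider each possible location of the car in turn.
If it is behind either of doors 1 and 4 (prior 1/4 each): the host picks exactly this set with probability 1/3 regardless, and none is the prize; weight (1/4)·(1/3) = 1/12 each.
If it is behind either of doors 2 and 3 (prior 1/4 each): that door was opened and seen not to hold the prize — ruled out; weight (1/4)·0 = 0 each.
The weights sum to 1/6.
So P(the car behind door 4 | the host opened door 2 and door 3) = (1/12) / (1/6) = 1/2.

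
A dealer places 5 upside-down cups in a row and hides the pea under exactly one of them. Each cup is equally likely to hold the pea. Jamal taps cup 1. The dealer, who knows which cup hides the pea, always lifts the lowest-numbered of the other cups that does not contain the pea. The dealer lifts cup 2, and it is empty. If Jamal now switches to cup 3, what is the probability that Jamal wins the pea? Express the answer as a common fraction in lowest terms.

1/4

Condition on the true location of the pea.
If it is under any of cups 1, 3, 4, and 5 (prior 1/5 each): cup 2 is the lowest-numbered option available, probability 1; weight (1/5)·1 = 1/5 each.
If it is under cup 2 (prior 1/5): the dealer opened cup 2, so this case is ruled out; weight (1/5)·0 = 0.
The weights sum to 4/5.
So P(the pea under cup 3 | the dealer opened cup 2) = (1/5) / (4/5) = 1/4.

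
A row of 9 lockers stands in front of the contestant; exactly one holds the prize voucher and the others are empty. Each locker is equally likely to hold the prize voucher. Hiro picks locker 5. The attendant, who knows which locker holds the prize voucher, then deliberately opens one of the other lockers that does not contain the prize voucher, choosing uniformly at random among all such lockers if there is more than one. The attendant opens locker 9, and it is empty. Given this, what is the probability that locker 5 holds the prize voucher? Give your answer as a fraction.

Consider each possible location of the prize voucher in turn.
If it is in any of lockers 1, 2, 3, 4, 6, 7, and 8 (prior 1/9 each): the attendant has 7 equally likely choices, so probability 1/7; weight (1/9)·(1/7) = 1/63 each.
If it is in locker 5 (prior 1/9): the attendant has 8 equally likely choices, so probability 1/8; weight (1/9)·(1/8) = 1/72.
If it is in locker 9 (prior 1/9): the attendant opened locker 9, so this case is ruled out; weight (1/9)·0 = 0.
The weights sum to 1/8.
So P(the prize voucher in locker 5 | the attendant opened locker 9) = (1/72) / (1/8) = 1/9.

1/9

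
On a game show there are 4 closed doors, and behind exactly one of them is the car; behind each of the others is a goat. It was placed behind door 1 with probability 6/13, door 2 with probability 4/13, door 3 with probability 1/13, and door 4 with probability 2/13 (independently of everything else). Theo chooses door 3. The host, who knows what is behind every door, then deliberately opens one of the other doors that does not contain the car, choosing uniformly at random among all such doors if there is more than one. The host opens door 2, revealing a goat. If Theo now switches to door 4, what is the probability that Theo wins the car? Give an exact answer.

3/13

Condition on the true location of the car.
If it is behind door 1 (prior 6/13): the host has 2 equally likely choices, so probability 1/2; weight (6/13)·(1/2) = 3/13.
If it is behind door 2 (prior 4/13): the host opened door 2, so this case is ruled out; weight (4/13)·0 = 0.
If it is behind door 3 (prior 1/13): the host has 3 equally likely choices, so probability 1/3; weight (1/13)·(1/3) = 1/39.
If it is behind door 4 (prior 2/13): the host has 2 equally likely choices, so probability 1/2; weight (2/13)·(1/2) = 1/13.
The weights sum to 1/3.
So P(the car behind door 4 | the host opened door 2) = (1/13) / (1/3) = 3/13.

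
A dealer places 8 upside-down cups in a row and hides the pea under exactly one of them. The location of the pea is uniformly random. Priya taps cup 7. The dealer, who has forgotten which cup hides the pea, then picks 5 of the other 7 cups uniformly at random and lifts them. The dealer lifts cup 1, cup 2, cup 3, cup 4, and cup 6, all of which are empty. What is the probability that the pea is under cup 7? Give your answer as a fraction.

1/3

Apply Bayes' rule, conditioning on where the pea actually is.
If it is under any of cups 1, 2, 3, 4, and 6 (prior 1/8 each): that cup was opened and seen not to hold the prize — ruled out; weight (1/8)·0 = 0 each.
If it is under any of cups 5, 7, and 8 (prior 1/8 each): the dealer picks exactly this set with probability 1/21 regardless, and none is the prize; weight (1/8)·(1/21) = 1/168 each.
The weights sum to 1/56.
So P(the pea under cup 7 | the dealer opened cup 1, cup 2, cup 3, cup 4, and cup 6) = (1/168) / (1/56) = 1/3.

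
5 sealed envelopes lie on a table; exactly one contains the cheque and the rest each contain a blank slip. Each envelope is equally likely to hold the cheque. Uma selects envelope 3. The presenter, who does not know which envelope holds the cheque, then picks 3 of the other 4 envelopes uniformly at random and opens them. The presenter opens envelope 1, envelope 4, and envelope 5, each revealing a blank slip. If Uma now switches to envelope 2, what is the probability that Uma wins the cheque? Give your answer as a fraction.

Because the presenter chose which envelopes to open without knowing where the cheque is, the choice is independent of the prize location. Learning that none of the 3 opened envelopes holds the cheque simply rules out those 3 locations and leaves the remaining 2 envelopes still equally likely by symmetry.
So P(the cheque in envelope 2) = 1/2.

1/2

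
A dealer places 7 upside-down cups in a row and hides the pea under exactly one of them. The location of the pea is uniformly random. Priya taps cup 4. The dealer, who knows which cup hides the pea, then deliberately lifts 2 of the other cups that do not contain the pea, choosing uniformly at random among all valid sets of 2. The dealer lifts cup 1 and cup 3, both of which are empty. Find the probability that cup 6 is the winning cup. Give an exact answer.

Consider each possible location of the pea in turn.
If it is under either of cups 1 and 3 (prior 1/7 each): that cup was opened and seen not to hold the prize — ruled out; weight (1/7)·0 = 0 each.
If it is under any of cups 2, 5, 6, and 7 (prior 1/7 each): the dealer has 10 equally likely choices, so probability 1/10; weight (1/7)·(1/10) = 1/70 each.
If it is under cup 4 (prior 1/7): the dealer has 15 equally likely choices, so probability 1/15; weight (1/7)·(1/15) = 1/105.
The weights sum to 1/15.
So P(the pea under cup 6 | the dealer opened cup 1 and cup 3) = (1/70) / (1/15) = 3/14.

3/14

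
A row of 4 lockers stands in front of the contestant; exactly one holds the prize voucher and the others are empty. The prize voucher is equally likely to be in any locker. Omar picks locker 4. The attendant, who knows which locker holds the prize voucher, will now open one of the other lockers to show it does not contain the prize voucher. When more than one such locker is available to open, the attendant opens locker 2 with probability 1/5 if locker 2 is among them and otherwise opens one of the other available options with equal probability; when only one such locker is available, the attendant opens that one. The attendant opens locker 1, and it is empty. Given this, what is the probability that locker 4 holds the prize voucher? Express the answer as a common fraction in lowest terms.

4/17

Condition on the true location of the prize voucher.
If it is in locker 1 (prior 1/4): the attendant opened locker 1, so this case is ruled out; weight (1/4)·0 = 0.
If it is in locker 2 (prior 1/4): locker 2 holds the prize so is unavailable; the attendant chooses uniformly among the 2 others, probability 1/2; weight (1/4)·(1/2) = 1/8.
If it is in locker 3 (prior 1/4): locker 2 is available but not opened, probability 4/5; weight (1/4)·(4/5) = 1/5.
If it is in locker 4 (prior 1/4): locker 2 is available but not opened; locker 1 gets probability (1 − 1/5)/2 = 2/5; weight (1/4)·(2/5) = 1/10.
The weights sum to 17/40.
So P(the prize voucher in locker 4 | the attendant opened locker 1) = (1/10) / (17/40) = 4/17.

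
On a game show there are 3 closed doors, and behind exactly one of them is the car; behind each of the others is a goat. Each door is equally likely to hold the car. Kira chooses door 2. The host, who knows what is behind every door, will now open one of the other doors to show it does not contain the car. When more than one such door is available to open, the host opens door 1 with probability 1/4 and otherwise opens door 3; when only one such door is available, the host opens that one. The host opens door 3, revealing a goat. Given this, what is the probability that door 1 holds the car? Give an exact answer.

Condition on the true location of the car.
If it is behind door 1 (prior 1/3): only door 3 is available, probability 1; weight (1/3)·1 = 1/3.
If it is behind door 2 (prior 1/3): door 1 is available but not opened, probability 3/4; weight (1/3)·(3/4) = 1/4.
If it is behind door 3 (prior 1/3): the host opened door 3, so this case is ruled out; weight (1/3)·0 = 0.
The weights sum to 7/12.
So P(the car behind door 1 | the host opened door 3) = (1/3) / (7/12) = 4/7.

4/7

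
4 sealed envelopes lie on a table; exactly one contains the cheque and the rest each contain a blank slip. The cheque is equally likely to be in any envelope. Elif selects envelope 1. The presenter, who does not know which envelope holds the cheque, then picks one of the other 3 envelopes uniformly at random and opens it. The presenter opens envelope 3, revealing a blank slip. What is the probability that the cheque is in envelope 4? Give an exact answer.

1/3

Because the presenter chose which envelope to open without knowing where the cheque is, the choice is independent of the prize location. Learning that envelope 3 does not hold the cheque simply rules out that one location and leaves the remaining 3 envelopes still equally likely by symmetry.
So P(the cheque in envelope 4) = 1/3.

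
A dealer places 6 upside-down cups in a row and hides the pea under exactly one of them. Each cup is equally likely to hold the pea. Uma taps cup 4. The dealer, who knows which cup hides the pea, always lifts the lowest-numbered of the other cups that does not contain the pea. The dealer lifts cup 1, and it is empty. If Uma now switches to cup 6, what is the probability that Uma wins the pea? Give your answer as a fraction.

Consider each possible location of the pea in turn.
If it is under cup 1 (prior 1/6): the dealer opened cup 1, so this case is ruled out; weight (1/6)·0 = 0.
If it is under any of cups 2, 3, 4, 5, and 6 (prior 1/6 each): cup 1 is the lowest-numbered option available, probability 1; weight (1/6)·1 = 1/6 each.
The weights sum to 5/6.
So P(the pea under cup 6 | the dealer opened cup 1) = (1/6) / (5/6) = 1/5.

1/5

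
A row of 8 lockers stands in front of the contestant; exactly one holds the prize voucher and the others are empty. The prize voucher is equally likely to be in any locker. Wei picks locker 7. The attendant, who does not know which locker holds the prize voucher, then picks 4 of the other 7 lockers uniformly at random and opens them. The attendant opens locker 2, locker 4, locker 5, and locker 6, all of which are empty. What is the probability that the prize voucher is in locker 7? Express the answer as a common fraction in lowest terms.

Because the attendant chose which lockers to open without knowing where the prize voucher is, the choice is independent of the prize location. Learning that none of the 4 opened lockers holds the prize voucher simply rules out those 4 locations and leaves the remaining 4 lockers still equally likely by symmetry.
So P(the prize voucher in locker 7) = 1/4.

1/4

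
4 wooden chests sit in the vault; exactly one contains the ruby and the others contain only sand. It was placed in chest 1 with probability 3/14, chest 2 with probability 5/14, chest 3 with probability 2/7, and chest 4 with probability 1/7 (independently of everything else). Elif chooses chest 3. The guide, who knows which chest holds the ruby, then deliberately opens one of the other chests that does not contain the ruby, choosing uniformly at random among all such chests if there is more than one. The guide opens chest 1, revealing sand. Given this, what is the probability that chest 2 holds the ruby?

Apply Bayes' rule, conditioning on where the ruby actually is.
If it is in chest 1 (prior 3/14): the guide opened chest 1, so this case is ruled out; weight (3/14)·0 = 0.
If it is in chest 2 (prior 5/14): the guide has 2 equally likely choices, so probability 1/2; weight (5/14)·(1/2) = 5/28.
If it is in chest 3 (prior 2/7): the guide has 3 equally likely choices, so probability 1/3; weight (2/7)·(1/3) = 2/21.
If it is in chest 4 (prior 1/7): the guide has 2 equally likely choices, so probability 1/2; weight (1/7)·(1/2) = 1/14.
The weights sum to 29/84.
So P(the ruby in chest 2 | the guide opened chest 1) = (5/28) / (29/84) = 15/29.

15/29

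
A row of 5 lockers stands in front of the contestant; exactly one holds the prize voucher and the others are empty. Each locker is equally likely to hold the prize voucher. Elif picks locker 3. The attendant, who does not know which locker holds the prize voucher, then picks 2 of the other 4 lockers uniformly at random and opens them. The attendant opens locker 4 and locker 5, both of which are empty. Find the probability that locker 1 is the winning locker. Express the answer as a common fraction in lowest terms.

Apply Bayes' rule, conditioning on where the prize voucher actually is.
If it is in any of lockers 1, 2, and 3 (prior 1/5 each): the attendant picks exactly this set with probability 1/6 regardless, and none is the prize; weight (1/5)·(1/6) = 1/30 each.
If it is in either of lockers 4 and 5 (prior 1/5 each): that locker was opened and seen not to hold the prize — ruled out; weight (1/5)·0 = 0 each.
The weights sum to 1/10.
So P(the prize voucher in locker 1 | the attendant opened locker 4 and locker 5) = (1/30) / (1/10) = 1/3.

1/3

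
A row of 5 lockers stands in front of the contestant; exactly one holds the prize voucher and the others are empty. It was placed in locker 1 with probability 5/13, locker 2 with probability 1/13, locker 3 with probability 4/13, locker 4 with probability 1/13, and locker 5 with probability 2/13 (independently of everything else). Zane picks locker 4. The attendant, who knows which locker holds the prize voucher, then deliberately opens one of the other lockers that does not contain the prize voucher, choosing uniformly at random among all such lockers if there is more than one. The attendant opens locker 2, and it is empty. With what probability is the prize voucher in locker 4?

Apply Bayes' rule, conditioning on where the prize voucher actually is.
If it is in locker 1 (prior 5/13): the attendant has 3 equally likely choices, so probability 1/3; weight (5/13)·(1/3) = 5/39.
If it is in locker 2 (prior 1/13): the attendant opened locker 2, so this case is ruled out; weight (1/13)·0 = 0.
If it is in locker 3 (prior 4/13): the attendant has 3 equally likely choices, so probability 1/3; weight (4/13)·(1/3) = 4/39.
If it is in locker 4 (prior 1/13): the attendant has 4 equally likely choices, so probability 1/4; weight (1/13)·(1/4) = 1/52.
If it is in locker 5 (prior 2/13): the attendant has 3 equally likely choices, so probability 1/3; weight (2/13)·(1/3) = 2/39.
The weights sum to 47/156.
So P(the prize voucher in locker 4 | the attendant opened locker 2) = (1/52) / (47/156) = 3/47.

3/47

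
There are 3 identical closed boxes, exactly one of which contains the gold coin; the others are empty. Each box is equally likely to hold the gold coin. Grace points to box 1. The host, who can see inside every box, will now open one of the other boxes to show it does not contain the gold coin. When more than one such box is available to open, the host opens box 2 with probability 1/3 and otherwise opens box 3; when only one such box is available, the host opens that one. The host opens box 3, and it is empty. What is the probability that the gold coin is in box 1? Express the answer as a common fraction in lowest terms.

Condition on the true location of the gold coin.
If it is in box 1 (prior 1/3): box 2 is available but not opened, probability 2/3; weight (1/3)·(2/3) = 2/9.
If it is in box 2 (prior 1/3): only box 3 is available, probability 1; weight (1/3)·1 = 1/3.
If it is in box 3 (prior 1/3): the host opened box 3, so this case is ruled out; weight (1/3)·0 = 0.
The weights sum to 5/9.
So P(the gold coin in box 1 | the host opened box 3) = (2/9) / (5/9) = 2/5.

2/5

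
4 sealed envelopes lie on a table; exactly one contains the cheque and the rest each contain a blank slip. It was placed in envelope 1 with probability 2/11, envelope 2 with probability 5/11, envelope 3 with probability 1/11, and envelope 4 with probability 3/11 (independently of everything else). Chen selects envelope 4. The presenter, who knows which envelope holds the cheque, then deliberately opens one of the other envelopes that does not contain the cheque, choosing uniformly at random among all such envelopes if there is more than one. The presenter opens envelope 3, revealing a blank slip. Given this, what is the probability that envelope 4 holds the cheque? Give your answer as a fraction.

2/9

Condition on the true location of the cheque.
If it is in envelope 1 (prior 2/11): the presenter has 2 equally likely choices, so probability 1/2; weight (2/11)·(1/2) = 1/11.
If it is in envelope 2 (prior 5/11): the presenter has 2 equally likely choices, so probability 1/2; weight (5/11)·(1/2) = 5/22.
If it is in envelope 3 (prior 1/11): the presenter opened envelope 3, so this case is ruled out; weight (1/11)·0 = 0.
If it is in envelope 4 (prior 3/11): the presenter has 3 equally likely choices, so probability 1/3; weight (3/11)·(1/3) = 1/11.
The weights sum to 9/22.
So P(the cheque in envelope 4 | the presenter opened envelope 3) = (1/11) / (9/22) = 2/9.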